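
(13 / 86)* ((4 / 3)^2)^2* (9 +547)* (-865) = -800284160 / 3483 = -229768.64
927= 927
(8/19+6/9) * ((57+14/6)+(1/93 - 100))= -398/9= -44.22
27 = 27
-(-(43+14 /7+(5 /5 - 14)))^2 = -1024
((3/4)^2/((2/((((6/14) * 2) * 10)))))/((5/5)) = 2.41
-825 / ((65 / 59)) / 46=-9735 / 598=-16.28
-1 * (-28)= 28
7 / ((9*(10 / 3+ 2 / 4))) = 14 / 69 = 0.20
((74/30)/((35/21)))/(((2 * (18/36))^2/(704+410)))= 41218/25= 1648.72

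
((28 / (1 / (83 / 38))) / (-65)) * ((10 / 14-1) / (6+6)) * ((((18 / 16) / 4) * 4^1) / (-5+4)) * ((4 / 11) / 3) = -83 / 27170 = -0.00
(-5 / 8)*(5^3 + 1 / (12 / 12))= -315 / 4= -78.75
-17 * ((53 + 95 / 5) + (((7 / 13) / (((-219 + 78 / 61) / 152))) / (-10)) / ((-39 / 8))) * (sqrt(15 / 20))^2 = -542163218 / 590655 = -917.90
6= 6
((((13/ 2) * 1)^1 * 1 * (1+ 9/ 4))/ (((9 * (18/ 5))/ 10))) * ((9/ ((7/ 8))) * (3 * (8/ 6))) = 16900/ 63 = 268.25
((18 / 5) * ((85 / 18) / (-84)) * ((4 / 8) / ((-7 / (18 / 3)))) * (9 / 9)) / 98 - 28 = -537807 / 19208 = -28.00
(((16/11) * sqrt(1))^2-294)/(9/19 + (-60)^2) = -671042/8277489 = -0.08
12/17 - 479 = -8131/17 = -478.29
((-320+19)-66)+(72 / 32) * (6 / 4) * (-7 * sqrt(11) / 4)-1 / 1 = -368-189 * sqrt(11) / 32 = -387.59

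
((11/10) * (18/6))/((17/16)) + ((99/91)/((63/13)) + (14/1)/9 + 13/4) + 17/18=151279/16660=9.08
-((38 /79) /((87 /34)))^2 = -1669264 /47238129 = -0.04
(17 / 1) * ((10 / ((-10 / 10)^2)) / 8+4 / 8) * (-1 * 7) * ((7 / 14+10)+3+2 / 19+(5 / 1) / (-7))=-408051 / 152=-2684.55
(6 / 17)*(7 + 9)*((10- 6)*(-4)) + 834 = 743.65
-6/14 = -3/7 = -0.43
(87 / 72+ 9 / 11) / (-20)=-107 / 1056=-0.10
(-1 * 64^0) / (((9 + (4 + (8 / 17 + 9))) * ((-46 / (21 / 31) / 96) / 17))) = 145656 / 136183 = 1.07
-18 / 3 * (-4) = 24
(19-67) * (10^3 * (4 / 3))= -64000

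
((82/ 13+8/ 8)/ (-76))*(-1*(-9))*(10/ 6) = -75/ 52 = -1.44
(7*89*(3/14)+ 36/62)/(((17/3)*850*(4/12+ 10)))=4401/1633700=0.00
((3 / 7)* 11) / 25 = 33 / 175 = 0.19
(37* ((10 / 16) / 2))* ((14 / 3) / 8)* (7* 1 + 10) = 22015 / 192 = 114.66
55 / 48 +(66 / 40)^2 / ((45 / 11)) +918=1379717 / 1500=919.81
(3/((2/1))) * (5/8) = 15/16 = 0.94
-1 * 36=-36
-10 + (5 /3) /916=-27475 /2748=-10.00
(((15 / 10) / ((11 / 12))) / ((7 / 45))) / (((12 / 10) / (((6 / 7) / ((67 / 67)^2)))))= 4050 / 539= 7.51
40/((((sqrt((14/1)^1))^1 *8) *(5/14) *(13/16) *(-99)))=-16 *sqrt(14)/1287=-0.05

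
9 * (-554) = -4986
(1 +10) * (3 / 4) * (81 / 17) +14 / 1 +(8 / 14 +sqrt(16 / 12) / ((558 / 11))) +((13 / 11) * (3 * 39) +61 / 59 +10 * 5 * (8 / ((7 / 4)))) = 11 * sqrt(3) / 837 +130291263 / 308924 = 421.78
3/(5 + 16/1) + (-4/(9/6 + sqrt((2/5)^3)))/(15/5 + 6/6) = -4157/7651 + 40 * sqrt(10)/1093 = -0.43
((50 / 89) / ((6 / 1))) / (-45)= -5 / 2403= -0.00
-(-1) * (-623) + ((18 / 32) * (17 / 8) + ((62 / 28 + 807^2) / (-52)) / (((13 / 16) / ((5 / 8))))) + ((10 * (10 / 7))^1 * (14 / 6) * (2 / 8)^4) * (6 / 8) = -3105888171 / 302848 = -10255.60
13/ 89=0.15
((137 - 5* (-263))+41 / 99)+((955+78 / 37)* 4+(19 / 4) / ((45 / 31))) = 5284.12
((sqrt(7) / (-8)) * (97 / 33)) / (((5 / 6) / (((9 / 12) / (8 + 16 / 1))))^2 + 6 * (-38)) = -291 * sqrt(7) / 382624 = -0.00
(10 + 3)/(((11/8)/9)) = 936/11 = 85.09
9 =9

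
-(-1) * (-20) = -20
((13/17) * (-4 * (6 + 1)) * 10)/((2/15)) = -27300/17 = -1605.88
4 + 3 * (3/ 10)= 49/ 10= 4.90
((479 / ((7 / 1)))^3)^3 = 1327454428646007218077919 / 40353607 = 32895558224720957.86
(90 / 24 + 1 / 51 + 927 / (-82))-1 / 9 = -191863 / 25092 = -7.65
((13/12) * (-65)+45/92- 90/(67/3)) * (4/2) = -683810/4623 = -147.91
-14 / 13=-1.08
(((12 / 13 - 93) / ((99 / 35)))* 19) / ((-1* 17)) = 88445 / 2431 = 36.38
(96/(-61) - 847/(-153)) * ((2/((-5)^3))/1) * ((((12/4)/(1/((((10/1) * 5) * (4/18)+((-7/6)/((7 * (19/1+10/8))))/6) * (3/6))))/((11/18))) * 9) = -598985842/38498625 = -15.56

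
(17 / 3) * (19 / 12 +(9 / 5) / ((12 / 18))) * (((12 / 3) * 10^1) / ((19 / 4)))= 34952 / 171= 204.40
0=0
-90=-90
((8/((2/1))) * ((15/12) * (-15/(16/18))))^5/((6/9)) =-420378134765625/65536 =-6414461284.88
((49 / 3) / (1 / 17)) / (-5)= -833 / 15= -55.53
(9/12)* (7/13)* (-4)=-1.62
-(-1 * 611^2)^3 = 52029213562955161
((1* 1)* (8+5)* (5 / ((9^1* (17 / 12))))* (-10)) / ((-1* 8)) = 325 / 51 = 6.37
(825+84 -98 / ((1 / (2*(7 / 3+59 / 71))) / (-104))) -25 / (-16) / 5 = 222919993 / 3408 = 65410.80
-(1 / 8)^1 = -1 / 8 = -0.12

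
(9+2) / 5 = 11 / 5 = 2.20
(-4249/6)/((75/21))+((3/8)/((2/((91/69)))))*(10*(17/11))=-29519791/151800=-194.47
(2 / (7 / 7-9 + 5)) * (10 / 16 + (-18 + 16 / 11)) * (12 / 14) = 1401 / 154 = 9.10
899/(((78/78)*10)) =899/10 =89.90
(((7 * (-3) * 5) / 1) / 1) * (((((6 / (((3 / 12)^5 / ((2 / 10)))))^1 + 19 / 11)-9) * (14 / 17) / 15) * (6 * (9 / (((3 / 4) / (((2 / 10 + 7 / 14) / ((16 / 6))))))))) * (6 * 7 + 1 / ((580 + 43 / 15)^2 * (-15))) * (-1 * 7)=39128162.61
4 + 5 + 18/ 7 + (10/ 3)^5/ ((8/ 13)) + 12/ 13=681.22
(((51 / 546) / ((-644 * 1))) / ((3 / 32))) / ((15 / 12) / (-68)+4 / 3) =-18496 / 15720523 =-0.00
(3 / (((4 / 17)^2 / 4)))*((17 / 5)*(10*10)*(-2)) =-147390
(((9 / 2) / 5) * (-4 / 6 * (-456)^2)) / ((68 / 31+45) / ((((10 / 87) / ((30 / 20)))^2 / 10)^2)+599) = -6188175360 / 6789038258183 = -0.00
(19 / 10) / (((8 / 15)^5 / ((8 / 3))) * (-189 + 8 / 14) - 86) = -6733125 / 315567748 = -0.02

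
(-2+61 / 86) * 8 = -444 / 43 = -10.33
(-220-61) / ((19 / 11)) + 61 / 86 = -264667 / 1634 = -161.97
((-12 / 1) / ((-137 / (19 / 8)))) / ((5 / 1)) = 57 / 1370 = 0.04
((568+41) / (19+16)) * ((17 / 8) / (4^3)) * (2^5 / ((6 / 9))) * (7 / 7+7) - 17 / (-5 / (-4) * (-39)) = 34663 / 156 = 222.20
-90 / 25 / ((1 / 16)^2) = -4608 / 5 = -921.60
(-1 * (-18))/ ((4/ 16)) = 72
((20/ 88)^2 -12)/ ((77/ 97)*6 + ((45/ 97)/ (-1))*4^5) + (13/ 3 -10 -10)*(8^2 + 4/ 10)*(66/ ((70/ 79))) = -41481735861361/ 551977800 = -75151.09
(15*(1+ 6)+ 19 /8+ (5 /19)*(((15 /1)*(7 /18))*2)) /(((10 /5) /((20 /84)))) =251815 /19152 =13.15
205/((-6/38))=-3895/3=-1298.33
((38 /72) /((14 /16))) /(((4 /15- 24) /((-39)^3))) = 1878435 /1246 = 1507.57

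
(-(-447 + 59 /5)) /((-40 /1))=-272 /25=-10.88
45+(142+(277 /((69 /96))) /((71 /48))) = 730843 /1633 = 447.55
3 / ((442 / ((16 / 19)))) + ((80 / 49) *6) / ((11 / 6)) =12106056 / 2263261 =5.35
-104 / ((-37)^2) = -104 / 1369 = -0.08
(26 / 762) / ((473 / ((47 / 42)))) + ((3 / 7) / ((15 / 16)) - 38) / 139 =-1420374647 / 5260417470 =-0.27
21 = 21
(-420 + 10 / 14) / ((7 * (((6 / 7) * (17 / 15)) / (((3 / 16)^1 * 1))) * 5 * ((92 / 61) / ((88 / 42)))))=-1969385 / 613088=-3.21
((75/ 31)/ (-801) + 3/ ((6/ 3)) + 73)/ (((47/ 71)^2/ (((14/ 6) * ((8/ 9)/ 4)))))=43516740001/ 493665111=88.15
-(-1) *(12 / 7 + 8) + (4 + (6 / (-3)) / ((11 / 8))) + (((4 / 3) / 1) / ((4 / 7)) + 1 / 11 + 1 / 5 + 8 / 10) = 3623 / 231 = 15.68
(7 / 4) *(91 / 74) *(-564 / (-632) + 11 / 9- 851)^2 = 928189658994325 / 598536864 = 1550764.40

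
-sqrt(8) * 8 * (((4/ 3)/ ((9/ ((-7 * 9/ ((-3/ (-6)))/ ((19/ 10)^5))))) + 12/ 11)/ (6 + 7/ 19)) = -440633024 * sqrt(2)/ 520371753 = -1.20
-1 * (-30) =30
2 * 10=20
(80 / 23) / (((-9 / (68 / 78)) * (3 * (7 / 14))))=-5440 / 24219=-0.22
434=434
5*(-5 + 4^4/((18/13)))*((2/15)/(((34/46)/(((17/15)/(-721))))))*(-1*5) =1.28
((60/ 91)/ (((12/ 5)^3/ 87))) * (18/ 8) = 9.34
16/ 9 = 1.78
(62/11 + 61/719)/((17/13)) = 588237/134453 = 4.38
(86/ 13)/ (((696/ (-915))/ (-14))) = 91805/ 754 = 121.76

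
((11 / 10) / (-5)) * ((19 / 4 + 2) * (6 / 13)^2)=-2673 / 8450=-0.32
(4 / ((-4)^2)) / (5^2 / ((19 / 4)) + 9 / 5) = 95 / 2684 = 0.04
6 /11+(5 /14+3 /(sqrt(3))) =139 /154+sqrt(3) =2.63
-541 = -541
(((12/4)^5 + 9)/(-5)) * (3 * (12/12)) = -151.20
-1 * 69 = -69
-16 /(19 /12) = -192 /19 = -10.11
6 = 6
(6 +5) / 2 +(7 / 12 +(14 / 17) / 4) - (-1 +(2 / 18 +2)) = 3169 / 612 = 5.18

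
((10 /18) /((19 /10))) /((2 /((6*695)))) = 34750 /57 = 609.65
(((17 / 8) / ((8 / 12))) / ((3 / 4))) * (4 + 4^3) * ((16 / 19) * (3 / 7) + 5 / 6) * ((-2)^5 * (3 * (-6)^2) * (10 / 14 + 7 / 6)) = -2088762528 / 931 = -2243568.77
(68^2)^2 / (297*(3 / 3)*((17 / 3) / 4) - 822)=-85525504 / 1605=-53286.92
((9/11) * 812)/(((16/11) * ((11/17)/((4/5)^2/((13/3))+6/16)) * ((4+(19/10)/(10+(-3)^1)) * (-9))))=-32829363/3420560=-9.60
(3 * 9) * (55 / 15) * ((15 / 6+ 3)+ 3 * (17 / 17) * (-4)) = -1287 / 2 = -643.50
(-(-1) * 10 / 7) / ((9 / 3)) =10 / 21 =0.48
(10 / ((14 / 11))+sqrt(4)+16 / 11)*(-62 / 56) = -27001 / 2156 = -12.52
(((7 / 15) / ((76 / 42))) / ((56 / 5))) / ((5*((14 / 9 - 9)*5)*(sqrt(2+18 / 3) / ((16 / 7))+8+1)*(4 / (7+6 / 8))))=-17577 / 647447800+13671*sqrt(2) / 5179582400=-0.00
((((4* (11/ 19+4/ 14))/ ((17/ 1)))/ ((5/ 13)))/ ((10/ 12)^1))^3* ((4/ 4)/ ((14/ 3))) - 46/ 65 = -85840174945418/ 131478000983875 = -0.65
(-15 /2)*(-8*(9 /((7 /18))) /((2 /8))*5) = 194400 /7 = 27771.43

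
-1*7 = -7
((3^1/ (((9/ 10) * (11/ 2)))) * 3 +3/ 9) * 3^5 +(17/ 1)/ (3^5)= 1397680/ 2673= 522.89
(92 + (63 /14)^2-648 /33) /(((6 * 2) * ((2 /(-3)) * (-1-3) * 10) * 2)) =815 /5632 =0.14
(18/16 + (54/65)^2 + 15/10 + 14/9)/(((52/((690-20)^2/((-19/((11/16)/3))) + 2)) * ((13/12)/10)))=-96232503677/20563920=-4679.68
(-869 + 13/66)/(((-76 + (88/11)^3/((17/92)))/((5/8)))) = -4873985/24188736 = -0.20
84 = 84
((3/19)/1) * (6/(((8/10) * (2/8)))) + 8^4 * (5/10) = 39002/19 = 2052.74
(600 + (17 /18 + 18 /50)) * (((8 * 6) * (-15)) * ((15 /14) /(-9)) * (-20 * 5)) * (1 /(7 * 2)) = -368145.58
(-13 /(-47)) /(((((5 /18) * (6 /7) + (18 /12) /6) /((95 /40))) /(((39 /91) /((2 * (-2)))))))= -2223 /15416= -0.14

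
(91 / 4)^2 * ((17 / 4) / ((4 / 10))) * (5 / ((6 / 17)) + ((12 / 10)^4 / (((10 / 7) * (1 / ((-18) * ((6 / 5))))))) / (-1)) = 600759230981 / 2400000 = 250316.35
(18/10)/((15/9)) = 1.08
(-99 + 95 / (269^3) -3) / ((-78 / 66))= 21839851253 / 253046417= 86.31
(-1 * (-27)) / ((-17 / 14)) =-378 / 17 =-22.24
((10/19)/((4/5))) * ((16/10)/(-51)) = -20/969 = -0.02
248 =248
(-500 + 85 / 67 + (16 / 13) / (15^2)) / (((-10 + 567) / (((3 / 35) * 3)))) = -0.23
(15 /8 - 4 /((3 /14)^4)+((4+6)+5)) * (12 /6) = -1218377 /324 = -3760.42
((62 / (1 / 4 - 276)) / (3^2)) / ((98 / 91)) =-1612 / 69489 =-0.02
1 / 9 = 0.11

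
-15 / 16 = -0.94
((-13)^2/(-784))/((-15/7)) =0.10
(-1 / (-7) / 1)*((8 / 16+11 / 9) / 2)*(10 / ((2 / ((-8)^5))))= -1269760 / 63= -20154.92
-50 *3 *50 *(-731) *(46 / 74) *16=2017560000 / 37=54528648.65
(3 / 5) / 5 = 3 / 25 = 0.12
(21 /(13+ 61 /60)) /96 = 105 /6728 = 0.02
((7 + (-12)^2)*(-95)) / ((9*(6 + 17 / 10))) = -143450 / 693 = -207.00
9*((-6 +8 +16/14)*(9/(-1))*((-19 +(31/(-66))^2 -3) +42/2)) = 4365/22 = 198.41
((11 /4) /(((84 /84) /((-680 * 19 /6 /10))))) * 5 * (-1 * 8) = 71060 /3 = 23686.67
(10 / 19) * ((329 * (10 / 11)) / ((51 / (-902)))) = -2697800 / 969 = -2784.11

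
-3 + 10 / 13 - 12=-185 / 13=-14.23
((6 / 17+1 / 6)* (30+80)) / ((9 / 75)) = 72875 / 153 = 476.31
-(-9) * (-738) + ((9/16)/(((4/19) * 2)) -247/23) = -19581731/2944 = -6651.40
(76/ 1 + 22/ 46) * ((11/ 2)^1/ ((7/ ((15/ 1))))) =901.35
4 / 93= 0.04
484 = 484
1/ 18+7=127/ 18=7.06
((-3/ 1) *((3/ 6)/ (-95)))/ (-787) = -3/ 149530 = -0.00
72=72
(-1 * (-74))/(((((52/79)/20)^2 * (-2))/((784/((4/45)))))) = -50917198500/169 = -301285198.22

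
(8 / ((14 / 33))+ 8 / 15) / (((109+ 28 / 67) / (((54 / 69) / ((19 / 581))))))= 67933176 / 16018235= 4.24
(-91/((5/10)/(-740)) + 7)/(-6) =-134687/6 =-22447.83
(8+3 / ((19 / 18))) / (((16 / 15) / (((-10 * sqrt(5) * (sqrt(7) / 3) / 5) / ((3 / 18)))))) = -1545 * sqrt(35) / 38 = -240.54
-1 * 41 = -41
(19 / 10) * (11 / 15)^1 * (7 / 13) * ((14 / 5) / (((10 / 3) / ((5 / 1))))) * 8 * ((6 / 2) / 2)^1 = 61446 / 1625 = 37.81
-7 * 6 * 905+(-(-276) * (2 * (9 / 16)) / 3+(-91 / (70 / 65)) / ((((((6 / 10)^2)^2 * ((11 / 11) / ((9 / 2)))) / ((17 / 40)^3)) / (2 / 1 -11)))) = -73481027 / 2048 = -35879.41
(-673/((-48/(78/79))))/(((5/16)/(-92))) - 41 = -4116.48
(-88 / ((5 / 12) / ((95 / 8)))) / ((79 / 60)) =-150480 / 79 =-1904.81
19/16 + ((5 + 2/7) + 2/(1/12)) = 3413/112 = 30.47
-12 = -12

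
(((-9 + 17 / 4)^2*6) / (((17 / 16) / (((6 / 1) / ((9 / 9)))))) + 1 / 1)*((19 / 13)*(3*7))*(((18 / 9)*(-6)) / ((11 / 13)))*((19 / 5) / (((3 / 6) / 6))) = -15193394.26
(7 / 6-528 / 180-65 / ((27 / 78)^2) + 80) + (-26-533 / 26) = -206848 / 405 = -510.74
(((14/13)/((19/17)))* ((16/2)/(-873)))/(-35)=272/1078155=0.00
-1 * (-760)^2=-577600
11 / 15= 0.73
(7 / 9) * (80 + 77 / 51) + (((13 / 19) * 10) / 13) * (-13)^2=152.34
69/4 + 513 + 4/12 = 6367/12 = 530.58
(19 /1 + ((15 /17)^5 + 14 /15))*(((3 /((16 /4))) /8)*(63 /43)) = 6865863921 /2442154040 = 2.81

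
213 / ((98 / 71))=154.32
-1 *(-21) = 21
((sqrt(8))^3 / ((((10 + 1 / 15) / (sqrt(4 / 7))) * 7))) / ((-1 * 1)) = -480 * sqrt(14) / 7399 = -0.24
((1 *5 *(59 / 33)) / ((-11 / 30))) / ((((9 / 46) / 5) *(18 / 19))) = -6445750 / 9801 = -657.66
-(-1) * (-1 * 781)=-781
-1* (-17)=17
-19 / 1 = -19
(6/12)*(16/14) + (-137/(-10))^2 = 131783/700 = 188.26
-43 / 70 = -0.61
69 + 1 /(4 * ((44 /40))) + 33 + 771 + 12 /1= 19475 /22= 885.23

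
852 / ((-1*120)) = -71 / 10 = -7.10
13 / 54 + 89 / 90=166 / 135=1.23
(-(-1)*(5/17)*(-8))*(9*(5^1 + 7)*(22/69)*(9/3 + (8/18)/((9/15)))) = -355520/1173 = -303.09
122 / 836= 0.15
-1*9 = -9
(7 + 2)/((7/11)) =99/7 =14.14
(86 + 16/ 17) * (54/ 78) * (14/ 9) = 20692/ 221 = 93.63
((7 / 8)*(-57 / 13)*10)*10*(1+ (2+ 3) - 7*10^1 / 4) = 229425 / 52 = 4412.02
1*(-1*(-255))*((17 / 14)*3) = 13005 / 14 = 928.93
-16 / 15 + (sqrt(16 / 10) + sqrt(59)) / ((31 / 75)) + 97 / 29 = 991 / 435 + 30 * sqrt(10) / 31 + 75 * sqrt(59) / 31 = 23.92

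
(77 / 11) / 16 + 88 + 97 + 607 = 12679 / 16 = 792.44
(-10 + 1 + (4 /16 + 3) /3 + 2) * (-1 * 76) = 1349 /3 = 449.67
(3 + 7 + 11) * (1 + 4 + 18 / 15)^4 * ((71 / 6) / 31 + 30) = 1178442587 / 1250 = 942754.07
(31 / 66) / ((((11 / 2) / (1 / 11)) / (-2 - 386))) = -12028 / 3993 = -3.01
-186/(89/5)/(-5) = 186/89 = 2.09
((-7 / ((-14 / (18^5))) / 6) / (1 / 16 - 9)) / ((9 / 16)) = -4478976 / 143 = -31321.51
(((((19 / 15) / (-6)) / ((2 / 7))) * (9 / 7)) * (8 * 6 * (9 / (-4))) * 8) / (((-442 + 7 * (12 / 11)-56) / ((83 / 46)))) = -312246 / 103385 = -3.02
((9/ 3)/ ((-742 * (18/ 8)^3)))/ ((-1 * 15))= 32/ 1352295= 0.00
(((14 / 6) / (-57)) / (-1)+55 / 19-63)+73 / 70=-706487 / 11970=-59.02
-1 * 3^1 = -3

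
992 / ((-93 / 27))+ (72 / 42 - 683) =-6785 / 7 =-969.29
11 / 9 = 1.22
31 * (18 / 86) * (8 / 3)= 744 / 43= 17.30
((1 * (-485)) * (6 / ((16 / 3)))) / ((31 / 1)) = -4365 / 248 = -17.60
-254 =-254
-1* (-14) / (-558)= -0.03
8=8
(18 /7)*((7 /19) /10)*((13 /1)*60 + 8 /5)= 35172 /475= 74.05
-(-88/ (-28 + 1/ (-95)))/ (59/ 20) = -167200/ 156999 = -1.06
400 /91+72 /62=15676 /2821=5.56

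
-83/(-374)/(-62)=-83/23188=-0.00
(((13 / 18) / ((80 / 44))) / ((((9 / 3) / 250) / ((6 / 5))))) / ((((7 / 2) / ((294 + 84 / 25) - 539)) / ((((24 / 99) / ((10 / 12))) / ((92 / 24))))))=-359008 / 1725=-208.12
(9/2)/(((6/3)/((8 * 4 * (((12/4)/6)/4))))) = 9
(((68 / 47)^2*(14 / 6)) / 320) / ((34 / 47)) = 119 / 5640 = 0.02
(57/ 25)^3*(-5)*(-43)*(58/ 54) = 8553173/ 3125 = 2737.02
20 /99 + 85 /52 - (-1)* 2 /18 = 10027 /5148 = 1.95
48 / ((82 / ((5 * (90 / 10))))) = 1080 / 41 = 26.34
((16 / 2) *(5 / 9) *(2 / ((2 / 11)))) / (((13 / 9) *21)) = 440 / 273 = 1.61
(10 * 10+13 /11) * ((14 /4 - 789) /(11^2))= -1748523 /2662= -656.85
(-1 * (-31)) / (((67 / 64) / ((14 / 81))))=27776 / 5427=5.12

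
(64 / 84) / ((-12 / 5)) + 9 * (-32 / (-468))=244 / 819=0.30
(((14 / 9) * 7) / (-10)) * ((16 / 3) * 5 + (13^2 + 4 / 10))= -144109 / 675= -213.49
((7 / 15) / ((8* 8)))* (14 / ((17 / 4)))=49 / 2040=0.02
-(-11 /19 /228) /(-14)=-11 /60648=-0.00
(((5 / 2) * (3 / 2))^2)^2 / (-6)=-16875 / 512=-32.96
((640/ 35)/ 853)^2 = 16384/ 35652841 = 0.00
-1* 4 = -4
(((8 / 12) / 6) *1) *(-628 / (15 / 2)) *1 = -1256 / 135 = -9.30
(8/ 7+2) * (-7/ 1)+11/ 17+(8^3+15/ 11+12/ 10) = 461152/ 935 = 493.21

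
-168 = -168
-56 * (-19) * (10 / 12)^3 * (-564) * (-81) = 28129500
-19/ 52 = -0.37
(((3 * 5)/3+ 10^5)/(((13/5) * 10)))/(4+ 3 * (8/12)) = 33335/52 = 641.06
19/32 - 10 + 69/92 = -277/32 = -8.66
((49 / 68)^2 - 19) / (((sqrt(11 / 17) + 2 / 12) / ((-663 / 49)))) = -9998235 / 148568 + 29994705*sqrt(187) / 1262828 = 257.51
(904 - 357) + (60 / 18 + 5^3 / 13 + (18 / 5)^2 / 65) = 2730722 / 4875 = 560.15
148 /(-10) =-14.80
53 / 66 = 0.80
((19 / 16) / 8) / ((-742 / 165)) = -3135 / 94976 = -0.03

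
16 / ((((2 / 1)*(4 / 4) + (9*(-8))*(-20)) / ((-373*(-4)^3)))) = 190976 / 721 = 264.88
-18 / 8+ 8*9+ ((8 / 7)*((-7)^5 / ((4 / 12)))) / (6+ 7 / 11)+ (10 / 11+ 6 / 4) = -27658241 / 3212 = -8610.91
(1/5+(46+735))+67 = 4241/5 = 848.20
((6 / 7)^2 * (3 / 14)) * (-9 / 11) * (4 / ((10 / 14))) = -1944 / 2695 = -0.72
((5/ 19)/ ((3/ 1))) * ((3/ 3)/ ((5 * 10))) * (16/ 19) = 8/ 5415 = 0.00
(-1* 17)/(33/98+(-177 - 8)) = 1666/18097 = 0.09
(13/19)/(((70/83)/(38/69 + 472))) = 2512991/6555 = 383.37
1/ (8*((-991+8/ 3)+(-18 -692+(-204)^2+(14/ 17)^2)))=867/ 276873640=0.00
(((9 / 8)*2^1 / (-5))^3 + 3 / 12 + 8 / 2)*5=33271 / 1600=20.79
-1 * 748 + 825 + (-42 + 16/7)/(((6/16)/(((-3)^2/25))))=6803/175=38.87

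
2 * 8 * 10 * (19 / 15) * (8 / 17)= 4864 / 51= 95.37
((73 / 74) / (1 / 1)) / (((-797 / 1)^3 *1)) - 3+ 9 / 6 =-28097517338 / 18731678201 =-1.50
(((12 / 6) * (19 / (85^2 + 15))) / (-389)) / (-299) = 19 / 421045820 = 0.00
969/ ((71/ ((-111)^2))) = 11939049/ 71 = 168155.62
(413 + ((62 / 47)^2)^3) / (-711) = -500957351829 / 851558010991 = -0.59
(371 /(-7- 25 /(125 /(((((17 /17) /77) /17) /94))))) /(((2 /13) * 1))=-1483627145 /4306611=-344.50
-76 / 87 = -0.87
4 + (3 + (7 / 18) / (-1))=119 / 18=6.61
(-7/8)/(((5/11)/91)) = -7007/40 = -175.18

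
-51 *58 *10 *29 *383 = -328545060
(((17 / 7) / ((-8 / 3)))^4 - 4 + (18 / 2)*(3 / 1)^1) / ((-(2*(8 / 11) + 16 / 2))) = -197118823 / 78675968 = -2.51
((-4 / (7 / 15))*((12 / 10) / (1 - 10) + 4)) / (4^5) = -29 / 896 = -0.03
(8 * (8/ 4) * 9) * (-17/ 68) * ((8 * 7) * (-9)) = 18144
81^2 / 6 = 2187 / 2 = 1093.50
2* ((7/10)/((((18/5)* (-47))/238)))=-833/423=-1.97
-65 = -65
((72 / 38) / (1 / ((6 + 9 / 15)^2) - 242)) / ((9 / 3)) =-13068 / 5006747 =-0.00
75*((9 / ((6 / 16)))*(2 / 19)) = 3600 / 19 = 189.47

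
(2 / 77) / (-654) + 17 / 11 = 1.55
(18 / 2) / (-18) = -1 / 2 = -0.50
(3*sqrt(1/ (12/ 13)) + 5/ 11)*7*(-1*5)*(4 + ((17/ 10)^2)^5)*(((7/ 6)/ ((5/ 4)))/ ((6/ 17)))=-1712642919074017*sqrt(39)/ 180000000000-1712642919074017/ 198000000000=-68068.89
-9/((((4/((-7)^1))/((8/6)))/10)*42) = 5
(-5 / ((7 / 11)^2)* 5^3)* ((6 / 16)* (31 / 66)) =-213125 / 784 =-271.84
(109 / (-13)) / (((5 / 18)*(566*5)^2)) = -981 / 260289250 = -0.00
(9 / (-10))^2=81 / 100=0.81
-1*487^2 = -237169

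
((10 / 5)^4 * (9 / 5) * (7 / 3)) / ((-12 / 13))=-364 / 5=-72.80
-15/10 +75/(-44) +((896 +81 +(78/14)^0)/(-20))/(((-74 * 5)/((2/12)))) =-259057/81400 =-3.18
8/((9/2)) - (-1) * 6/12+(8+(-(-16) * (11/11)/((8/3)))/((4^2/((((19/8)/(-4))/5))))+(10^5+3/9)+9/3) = 1152156287/11520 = 100013.57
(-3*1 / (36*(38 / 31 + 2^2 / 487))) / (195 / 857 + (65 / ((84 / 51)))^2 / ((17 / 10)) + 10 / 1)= -633968321 / 8696651809725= -0.00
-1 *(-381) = 381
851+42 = 893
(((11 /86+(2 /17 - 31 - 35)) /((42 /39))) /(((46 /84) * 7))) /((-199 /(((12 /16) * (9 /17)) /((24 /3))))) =101228049 /25481513792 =0.00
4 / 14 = 2 / 7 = 0.29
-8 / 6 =-4 / 3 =-1.33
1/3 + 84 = 84.33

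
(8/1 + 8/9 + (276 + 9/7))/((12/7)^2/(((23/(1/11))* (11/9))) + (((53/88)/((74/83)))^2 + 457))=0.63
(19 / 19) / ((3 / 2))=2 / 3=0.67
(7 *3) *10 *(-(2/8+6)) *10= -13125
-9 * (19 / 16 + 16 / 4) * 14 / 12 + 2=-1679 / 32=-52.47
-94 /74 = -47 /37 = -1.27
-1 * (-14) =14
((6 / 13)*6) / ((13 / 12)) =432 / 169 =2.56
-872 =-872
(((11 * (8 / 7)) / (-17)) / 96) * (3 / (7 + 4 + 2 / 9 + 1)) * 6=-27 / 2380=-0.01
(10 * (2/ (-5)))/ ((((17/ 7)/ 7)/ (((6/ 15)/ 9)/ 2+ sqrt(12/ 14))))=-28 * sqrt(42)/ 17- 196/ 765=-10.93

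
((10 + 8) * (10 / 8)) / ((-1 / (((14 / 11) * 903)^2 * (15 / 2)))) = -26969652675 / 121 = -222889691.53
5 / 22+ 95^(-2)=45147 / 198550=0.23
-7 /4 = -1.75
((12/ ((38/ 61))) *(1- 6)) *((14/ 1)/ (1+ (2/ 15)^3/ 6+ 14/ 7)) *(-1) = 259402500/ 577201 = 449.41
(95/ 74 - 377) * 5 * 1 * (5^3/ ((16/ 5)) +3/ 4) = -88552555/ 1184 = -74791.01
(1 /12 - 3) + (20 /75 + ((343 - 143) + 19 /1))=4327 /20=216.35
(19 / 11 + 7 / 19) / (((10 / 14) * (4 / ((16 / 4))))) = 3066 / 1045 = 2.93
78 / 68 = 39 / 34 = 1.15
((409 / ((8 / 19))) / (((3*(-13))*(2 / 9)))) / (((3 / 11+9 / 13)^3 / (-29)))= 50692028101 / 14016384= 3616.63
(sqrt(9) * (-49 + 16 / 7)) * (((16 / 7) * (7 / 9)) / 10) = -872 / 35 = -24.91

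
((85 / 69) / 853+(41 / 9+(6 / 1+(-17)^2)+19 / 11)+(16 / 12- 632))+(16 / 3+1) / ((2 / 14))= -553645375 / 1942281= -285.05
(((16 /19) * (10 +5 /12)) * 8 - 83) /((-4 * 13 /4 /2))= 1462 /741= 1.97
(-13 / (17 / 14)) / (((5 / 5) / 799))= -8554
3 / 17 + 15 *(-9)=-2292 / 17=-134.82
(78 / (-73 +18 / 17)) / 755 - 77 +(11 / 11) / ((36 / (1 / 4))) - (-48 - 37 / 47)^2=-721722301817531 / 293718713040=-2457.19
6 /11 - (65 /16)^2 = -44939 /2816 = -15.96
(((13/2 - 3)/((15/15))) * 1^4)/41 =7/82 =0.09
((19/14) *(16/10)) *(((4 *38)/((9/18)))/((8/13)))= 37544/35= 1072.69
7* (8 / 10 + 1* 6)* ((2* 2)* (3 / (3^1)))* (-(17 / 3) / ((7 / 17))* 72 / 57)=-314432 / 95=-3309.81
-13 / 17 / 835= -13 / 14195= -0.00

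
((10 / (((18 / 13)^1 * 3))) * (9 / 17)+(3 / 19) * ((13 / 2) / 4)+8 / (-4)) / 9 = -3635 / 69768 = -0.05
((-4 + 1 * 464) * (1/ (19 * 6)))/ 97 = 230/ 5529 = 0.04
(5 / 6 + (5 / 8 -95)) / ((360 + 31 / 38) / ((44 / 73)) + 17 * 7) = -469205 / 3599613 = -0.13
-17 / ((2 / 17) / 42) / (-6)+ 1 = 2025 / 2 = 1012.50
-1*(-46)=46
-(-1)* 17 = 17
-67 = -67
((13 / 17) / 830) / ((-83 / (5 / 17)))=-13 / 3981842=-0.00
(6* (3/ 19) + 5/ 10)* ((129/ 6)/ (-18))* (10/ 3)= -5.76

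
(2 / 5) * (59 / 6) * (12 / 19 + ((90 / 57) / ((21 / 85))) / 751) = 3772106 / 1498245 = 2.52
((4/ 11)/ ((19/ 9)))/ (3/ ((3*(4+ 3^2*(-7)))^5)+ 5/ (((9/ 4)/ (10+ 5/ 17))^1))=35440227350028/ 4706704122462947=0.01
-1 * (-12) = 12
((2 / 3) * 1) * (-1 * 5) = -10 / 3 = -3.33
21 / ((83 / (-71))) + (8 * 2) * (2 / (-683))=-1021009 / 56689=-18.01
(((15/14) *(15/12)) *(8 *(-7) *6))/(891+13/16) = -7200/14269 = -0.50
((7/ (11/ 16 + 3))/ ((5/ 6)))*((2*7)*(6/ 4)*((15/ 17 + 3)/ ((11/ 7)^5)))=1423082304/ 73424615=19.38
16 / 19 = 0.84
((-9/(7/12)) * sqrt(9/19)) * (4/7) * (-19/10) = 648 * sqrt(19)/245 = 11.53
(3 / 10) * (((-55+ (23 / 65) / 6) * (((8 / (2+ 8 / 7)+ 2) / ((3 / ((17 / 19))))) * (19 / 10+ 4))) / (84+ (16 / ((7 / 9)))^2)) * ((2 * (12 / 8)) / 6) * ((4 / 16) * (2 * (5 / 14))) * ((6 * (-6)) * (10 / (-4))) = -2.09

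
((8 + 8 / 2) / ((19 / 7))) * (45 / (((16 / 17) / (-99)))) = -20926.78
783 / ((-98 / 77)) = -615.21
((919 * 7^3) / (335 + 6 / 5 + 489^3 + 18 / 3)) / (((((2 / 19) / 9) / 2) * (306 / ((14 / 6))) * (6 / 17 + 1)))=209619305 / 80682052728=0.00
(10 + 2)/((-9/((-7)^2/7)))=-28/3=-9.33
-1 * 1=-1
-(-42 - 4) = 46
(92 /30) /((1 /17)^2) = 13294 /15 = 886.27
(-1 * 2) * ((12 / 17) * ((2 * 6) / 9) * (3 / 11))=-96 / 187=-0.51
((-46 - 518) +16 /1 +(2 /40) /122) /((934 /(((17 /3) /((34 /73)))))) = -97609687 /13673760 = -7.14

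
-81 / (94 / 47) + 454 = 827 / 2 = 413.50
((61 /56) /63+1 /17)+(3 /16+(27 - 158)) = -15682091 /119952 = -130.74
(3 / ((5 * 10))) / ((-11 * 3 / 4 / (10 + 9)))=-38 / 275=-0.14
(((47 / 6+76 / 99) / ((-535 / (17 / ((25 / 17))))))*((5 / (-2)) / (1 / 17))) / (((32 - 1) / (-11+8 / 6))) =-242638331 / 98514900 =-2.46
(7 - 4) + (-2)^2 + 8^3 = 519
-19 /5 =-3.80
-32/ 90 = -16/ 45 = -0.36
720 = 720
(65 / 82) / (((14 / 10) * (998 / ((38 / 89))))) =6175 / 25491914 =0.00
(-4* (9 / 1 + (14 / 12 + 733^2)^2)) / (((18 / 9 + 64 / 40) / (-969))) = 16783897247179075 / 54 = 310812911984797.69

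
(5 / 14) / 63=5 / 882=0.01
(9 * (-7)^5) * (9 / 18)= -151263 / 2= -75631.50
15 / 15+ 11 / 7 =18 / 7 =2.57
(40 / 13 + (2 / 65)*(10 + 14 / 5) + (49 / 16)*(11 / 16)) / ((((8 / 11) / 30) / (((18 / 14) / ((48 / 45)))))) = 413373213 / 1490944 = 277.26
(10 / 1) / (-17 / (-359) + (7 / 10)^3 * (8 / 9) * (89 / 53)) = 107026875 / 5986409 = 17.88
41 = 41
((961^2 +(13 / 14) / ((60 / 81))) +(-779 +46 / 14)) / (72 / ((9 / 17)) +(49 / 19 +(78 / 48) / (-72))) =353448834408 / 53072635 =6659.72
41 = 41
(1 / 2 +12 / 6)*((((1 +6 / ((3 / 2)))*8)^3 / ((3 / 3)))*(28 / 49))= 91428.57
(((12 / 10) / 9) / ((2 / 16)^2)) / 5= 128 / 75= 1.71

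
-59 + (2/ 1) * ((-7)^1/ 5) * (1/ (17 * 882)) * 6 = -105317/ 1785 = -59.00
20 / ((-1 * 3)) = -6.67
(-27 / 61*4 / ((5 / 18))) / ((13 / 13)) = -1944 / 305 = -6.37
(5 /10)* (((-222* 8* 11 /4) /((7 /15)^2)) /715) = -9990 /637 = -15.68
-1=-1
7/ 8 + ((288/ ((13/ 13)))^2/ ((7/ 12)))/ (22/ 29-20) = -12827153/ 1736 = -7388.91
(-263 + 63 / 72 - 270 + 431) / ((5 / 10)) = -809 / 4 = -202.25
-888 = -888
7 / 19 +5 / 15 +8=496 / 57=8.70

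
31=31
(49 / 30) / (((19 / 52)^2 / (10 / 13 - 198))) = -13066144 / 5415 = -2412.95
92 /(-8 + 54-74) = -23 /7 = -3.29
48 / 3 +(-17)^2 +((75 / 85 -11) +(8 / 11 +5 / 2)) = 111493 / 374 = 298.11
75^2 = 5625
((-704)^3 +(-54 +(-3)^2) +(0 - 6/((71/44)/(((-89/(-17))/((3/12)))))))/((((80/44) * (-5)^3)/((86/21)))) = 28456959853333/4526250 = 6287094.14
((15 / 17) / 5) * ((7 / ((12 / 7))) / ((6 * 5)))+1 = 2089 / 2040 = 1.02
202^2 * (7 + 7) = 571256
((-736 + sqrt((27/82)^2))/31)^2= 3639105625/6461764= 563.18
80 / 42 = 40 / 21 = 1.90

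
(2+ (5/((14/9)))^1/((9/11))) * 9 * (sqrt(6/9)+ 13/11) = 249 * sqrt(6)/14+ 9711/154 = 106.62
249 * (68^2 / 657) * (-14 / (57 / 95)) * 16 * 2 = -859694080 / 657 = -1308514.58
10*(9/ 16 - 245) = -19555/ 8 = -2444.38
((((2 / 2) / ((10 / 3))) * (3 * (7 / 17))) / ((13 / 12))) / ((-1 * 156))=-63 / 28730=-0.00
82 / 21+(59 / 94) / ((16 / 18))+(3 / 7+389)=888953 / 2256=394.04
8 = 8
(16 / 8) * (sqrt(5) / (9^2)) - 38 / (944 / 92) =-437 / 118+ 2 * sqrt(5) / 81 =-3.65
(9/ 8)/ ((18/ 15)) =15/ 16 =0.94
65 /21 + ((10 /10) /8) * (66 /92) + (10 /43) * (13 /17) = 18996743 /5649168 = 3.36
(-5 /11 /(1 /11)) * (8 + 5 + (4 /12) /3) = -590 /9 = -65.56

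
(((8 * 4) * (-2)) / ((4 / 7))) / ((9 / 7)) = -784 / 9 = -87.11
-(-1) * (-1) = -1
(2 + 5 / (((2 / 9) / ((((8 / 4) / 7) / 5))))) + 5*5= 198 / 7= 28.29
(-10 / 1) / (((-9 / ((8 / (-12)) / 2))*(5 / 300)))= -200 / 9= -22.22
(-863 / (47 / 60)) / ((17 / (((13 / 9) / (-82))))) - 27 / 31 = 824411 / 3046587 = 0.27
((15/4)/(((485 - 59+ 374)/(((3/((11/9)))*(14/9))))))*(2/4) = 63/7040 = 0.01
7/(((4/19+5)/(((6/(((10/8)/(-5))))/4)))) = -8.06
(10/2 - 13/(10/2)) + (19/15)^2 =901/225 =4.00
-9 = -9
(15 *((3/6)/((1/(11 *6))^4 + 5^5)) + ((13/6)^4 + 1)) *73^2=9435455987743117633/76847680801296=122781.27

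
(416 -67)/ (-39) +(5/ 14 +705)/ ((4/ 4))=380239/ 546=696.41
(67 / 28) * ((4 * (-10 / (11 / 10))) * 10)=-67000 / 77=-870.13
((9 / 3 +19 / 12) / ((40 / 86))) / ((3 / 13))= 6149 / 144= 42.70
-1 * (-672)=672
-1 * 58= -58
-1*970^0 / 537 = -1 / 537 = -0.00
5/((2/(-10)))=-25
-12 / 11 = -1.09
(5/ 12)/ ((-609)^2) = 5/ 4450572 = 0.00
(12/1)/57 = 4/19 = 0.21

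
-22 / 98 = -11 / 49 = -0.22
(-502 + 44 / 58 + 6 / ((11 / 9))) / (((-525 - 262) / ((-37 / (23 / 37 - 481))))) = 108376885 / 2231108011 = 0.05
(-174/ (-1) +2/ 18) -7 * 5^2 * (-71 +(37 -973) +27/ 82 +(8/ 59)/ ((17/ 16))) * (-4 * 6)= -1564555900759/ 370107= -4227306.97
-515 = -515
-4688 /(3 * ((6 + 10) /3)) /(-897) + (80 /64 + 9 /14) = 55745 /25116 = 2.22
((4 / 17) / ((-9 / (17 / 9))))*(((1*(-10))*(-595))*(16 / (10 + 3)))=-380800 / 1053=-361.63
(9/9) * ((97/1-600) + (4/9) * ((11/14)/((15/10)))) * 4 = -380092/189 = -2011.07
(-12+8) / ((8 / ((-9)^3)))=729 / 2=364.50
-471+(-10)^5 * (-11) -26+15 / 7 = 7696536 / 7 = 1099505.14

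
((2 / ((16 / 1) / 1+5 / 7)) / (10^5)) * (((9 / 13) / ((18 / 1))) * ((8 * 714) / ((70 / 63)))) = 0.00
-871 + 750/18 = -2488/3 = -829.33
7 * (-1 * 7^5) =-117649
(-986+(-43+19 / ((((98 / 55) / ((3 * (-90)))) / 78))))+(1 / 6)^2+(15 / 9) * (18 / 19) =-7561067513 / 33516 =-225595.76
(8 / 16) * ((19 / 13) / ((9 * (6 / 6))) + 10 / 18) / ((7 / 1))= 0.05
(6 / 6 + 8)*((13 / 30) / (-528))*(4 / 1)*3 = -39 / 440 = -0.09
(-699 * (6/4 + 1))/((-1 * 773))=3495/1546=2.26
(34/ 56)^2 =289/ 784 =0.37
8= 8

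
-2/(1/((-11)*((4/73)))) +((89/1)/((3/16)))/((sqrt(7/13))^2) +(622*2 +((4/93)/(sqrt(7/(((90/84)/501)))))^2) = 10987870205572/5166557991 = 2126.73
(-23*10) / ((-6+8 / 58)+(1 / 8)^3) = 3415040 / 87011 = 39.25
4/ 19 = 0.21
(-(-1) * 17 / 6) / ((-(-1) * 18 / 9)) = 17 / 12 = 1.42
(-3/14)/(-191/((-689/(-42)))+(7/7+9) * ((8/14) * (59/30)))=6201/11716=0.53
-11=-11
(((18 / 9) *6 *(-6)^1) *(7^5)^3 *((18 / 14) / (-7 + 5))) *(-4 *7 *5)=-30764198584430640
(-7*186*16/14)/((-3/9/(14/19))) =3289.26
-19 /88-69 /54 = -1.49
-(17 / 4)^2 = -18.06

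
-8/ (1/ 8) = -64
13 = 13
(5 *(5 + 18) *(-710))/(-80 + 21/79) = 6450350/6299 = 1024.03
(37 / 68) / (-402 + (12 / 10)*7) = -185 / 133824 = -0.00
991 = 991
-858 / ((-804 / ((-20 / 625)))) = -286 / 8375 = -0.03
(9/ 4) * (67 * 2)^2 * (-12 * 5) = -2424060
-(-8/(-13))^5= -32768/371293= -0.09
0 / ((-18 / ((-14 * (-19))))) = 0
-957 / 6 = -319 / 2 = -159.50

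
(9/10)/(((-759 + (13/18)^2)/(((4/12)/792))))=-27/54064340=-0.00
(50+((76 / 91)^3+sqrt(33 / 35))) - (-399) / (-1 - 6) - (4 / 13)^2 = -5.54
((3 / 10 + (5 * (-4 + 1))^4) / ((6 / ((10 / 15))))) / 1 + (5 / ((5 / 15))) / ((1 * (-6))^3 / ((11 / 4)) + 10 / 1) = 31808326 / 5655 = 5624.81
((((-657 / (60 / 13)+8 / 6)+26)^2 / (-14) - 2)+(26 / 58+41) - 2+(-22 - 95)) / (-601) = 1497363029 / 878421600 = 1.70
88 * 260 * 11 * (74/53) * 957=17823474240/53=336291966.79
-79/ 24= -3.29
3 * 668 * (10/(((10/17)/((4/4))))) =34068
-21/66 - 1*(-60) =1313/22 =59.68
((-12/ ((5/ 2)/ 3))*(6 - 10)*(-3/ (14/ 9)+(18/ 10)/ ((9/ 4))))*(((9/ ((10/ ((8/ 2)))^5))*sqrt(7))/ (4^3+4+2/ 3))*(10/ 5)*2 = -0.92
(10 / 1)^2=100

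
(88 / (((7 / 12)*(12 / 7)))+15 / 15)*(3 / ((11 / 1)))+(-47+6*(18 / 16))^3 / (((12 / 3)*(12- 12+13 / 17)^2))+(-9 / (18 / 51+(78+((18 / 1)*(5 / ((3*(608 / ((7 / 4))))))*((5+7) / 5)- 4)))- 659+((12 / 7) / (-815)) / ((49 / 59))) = -1461600337899016779229 / 51262587679663360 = -28512.03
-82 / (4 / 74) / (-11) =137.91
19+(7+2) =28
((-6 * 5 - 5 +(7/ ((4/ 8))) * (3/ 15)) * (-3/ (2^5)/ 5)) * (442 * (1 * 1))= 106743/ 400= 266.86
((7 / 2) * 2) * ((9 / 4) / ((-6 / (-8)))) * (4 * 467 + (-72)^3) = -7798980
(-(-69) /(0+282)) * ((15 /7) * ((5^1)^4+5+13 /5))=218247 /658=331.68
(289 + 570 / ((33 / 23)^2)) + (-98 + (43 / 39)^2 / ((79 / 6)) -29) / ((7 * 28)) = 178973112313 / 316632316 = 565.24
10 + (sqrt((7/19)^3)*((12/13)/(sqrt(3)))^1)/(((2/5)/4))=280*sqrt(399)/4693 + 10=11.19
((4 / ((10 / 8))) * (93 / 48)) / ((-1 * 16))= -31 / 80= -0.39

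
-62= -62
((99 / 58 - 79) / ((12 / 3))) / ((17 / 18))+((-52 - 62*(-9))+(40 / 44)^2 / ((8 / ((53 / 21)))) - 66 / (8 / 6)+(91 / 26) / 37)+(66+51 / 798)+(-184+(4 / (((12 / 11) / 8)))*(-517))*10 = -25663337281481 / 167744236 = -152990.87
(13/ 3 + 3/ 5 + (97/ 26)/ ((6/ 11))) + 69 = 21001/ 260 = 80.77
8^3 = 512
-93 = -93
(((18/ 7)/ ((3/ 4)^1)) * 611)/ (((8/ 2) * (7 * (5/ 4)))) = 14664/ 245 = 59.85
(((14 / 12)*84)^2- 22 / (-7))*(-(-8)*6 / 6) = 538000 / 7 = 76857.14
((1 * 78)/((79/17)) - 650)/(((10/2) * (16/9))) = -56277/790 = -71.24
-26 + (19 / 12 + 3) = -257 / 12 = -21.42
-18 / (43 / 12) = -216 / 43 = -5.02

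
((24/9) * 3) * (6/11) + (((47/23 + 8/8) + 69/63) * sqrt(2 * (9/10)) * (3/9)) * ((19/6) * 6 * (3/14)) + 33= 37981 * sqrt(5)/11270 + 411/11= 44.90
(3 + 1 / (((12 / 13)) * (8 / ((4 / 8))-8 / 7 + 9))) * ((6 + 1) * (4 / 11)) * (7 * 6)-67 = 475015 / 1837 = 258.58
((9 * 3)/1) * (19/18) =28.50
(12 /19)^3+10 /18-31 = -1863814 /61731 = -30.19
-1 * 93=-93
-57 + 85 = 28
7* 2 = 14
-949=-949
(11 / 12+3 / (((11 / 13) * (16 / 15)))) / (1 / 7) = 15673 / 528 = 29.68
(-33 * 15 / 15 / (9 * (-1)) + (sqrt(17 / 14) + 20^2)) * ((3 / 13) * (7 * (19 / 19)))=3 * sqrt(238) / 26 + 8477 / 13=653.86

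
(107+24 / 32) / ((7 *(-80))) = -431 / 2240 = -0.19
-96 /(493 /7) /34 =-336 /8381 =-0.04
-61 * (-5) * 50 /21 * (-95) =-1448750 /21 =-68988.10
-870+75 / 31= -26895 / 31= -867.58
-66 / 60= -11 / 10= -1.10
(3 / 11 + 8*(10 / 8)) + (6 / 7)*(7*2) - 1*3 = 212 / 11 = 19.27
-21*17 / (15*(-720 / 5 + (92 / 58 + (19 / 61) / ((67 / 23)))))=14104237 / 84333185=0.17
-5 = -5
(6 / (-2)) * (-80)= 240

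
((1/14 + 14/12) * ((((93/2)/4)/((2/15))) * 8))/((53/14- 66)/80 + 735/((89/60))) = 86080800/49314481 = 1.75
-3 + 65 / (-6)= -83 / 6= -13.83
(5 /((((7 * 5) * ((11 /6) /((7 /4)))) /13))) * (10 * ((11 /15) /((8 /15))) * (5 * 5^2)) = 24375 /8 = 3046.88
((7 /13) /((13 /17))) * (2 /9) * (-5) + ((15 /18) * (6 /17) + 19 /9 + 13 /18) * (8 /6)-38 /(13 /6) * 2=-819392 /25857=-31.69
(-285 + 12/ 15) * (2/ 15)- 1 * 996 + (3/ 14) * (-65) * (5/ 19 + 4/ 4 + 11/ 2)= -45010969/ 39900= -1128.09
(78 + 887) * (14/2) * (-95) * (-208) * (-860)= -114791768000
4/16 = 1/4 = 0.25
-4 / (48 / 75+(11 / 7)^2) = -4900 / 3809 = -1.29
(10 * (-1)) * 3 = -30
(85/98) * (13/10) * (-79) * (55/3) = -960245/588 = -1633.07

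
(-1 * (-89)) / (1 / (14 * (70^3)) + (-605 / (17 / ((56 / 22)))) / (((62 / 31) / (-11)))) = 7265426000 / 40672940017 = 0.18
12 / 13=0.92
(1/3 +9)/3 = 28/9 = 3.11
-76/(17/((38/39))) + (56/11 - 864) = -6295792/7293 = -863.27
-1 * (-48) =48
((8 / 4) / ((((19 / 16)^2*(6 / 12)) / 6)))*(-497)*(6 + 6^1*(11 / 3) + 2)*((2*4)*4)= -2931425280 / 361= -8120291.63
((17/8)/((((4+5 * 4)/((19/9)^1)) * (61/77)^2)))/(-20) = -1915067/128597760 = -0.01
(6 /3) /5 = 2 /5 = 0.40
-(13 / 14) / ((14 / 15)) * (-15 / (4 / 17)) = 49725 / 784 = 63.42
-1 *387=-387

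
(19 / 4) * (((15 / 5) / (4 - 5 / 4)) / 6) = 19 / 22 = 0.86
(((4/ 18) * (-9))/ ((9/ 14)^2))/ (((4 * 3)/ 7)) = -686/ 243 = -2.82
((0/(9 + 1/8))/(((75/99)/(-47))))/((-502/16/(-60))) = 0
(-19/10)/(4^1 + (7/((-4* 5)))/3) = -114/233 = -0.49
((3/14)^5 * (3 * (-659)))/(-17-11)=480411/15059072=0.03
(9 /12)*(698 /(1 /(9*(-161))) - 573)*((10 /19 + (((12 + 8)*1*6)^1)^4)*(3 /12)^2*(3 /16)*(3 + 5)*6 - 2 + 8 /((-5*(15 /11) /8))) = -53824759266118593 /608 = -88527564582431.90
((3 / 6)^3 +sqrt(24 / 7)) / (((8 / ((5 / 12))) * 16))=5 / 12288 +5 * sqrt(42) / 5376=0.01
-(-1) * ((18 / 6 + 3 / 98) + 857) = 84283 / 98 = 860.03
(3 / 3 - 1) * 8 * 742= 0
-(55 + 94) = -149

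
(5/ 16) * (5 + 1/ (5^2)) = 63/ 40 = 1.58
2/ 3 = 0.67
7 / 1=7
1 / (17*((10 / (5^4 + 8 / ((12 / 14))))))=1903 / 510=3.73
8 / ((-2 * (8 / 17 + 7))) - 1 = -195 / 127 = -1.54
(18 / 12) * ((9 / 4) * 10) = 135 / 4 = 33.75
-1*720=-720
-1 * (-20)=20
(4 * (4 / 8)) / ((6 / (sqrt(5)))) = sqrt(5) / 3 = 0.75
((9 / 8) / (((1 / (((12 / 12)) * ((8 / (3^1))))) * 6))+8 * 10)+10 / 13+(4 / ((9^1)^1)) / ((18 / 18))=19121 / 234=81.71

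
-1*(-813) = 813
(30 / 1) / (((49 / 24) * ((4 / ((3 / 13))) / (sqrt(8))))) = 1080 * sqrt(2) / 637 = 2.40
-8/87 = -0.09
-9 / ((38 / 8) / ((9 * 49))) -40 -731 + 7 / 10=-305117 / 190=-1605.88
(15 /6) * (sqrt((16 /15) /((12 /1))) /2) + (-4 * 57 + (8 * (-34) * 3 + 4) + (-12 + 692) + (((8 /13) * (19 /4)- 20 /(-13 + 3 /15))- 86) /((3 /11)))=-411145 /624 + sqrt(5) /6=-658.51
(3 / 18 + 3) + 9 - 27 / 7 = 349 / 42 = 8.31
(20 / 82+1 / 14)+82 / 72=15025 / 10332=1.45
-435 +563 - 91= 37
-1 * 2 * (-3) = 6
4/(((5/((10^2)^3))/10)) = 8000000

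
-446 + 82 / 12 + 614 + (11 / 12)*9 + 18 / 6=2233 / 12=186.08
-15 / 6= -5 / 2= -2.50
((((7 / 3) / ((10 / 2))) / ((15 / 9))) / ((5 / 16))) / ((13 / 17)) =1904 / 1625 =1.17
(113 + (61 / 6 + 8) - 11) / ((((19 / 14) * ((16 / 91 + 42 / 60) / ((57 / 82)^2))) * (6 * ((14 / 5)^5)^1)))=397515625 / 8402955904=0.05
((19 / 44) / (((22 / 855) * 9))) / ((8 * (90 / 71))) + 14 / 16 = 147599 / 139392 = 1.06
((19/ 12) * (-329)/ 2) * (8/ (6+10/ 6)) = -271.78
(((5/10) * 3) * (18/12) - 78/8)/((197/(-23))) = 345/394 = 0.88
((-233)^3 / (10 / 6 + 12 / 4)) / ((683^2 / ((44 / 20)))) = -417428121 / 32654230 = -12.78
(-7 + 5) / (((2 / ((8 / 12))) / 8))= -16 / 3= -5.33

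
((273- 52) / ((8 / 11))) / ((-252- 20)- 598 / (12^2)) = -21879 / 19883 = -1.10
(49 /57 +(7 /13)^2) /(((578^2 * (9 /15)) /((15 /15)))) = 27685 /4827346758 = 0.00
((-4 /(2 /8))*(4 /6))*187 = -1994.67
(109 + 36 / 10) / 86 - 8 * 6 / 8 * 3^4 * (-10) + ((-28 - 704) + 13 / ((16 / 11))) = 14235569 / 3440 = 4138.25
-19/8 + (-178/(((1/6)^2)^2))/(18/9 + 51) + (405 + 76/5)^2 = 1825458449/10600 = 172213.06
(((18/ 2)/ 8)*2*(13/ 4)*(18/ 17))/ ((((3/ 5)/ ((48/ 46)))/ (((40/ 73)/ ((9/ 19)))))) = 444600/ 28543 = 15.58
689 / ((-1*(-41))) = 689 / 41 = 16.80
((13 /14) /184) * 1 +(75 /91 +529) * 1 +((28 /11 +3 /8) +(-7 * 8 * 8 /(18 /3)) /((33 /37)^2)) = 6859477139 /15629328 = 438.88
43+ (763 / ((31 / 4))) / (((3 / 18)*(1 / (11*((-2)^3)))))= -1610123 / 31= -51939.45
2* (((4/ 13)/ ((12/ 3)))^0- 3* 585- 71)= -3650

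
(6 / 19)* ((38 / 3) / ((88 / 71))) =71 / 22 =3.23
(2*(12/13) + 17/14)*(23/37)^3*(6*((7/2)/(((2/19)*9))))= 128763361/7901868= 16.30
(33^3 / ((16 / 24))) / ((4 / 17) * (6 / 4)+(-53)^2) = 1832787 / 95518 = 19.19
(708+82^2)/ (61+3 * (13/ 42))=104048/ 867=120.01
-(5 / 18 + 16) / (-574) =293 / 10332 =0.03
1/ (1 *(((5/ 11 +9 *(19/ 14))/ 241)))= 37114/ 1951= 19.02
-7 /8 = -0.88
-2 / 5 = -0.40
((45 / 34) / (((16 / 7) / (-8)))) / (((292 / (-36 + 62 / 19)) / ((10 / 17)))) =489825 / 1603372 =0.31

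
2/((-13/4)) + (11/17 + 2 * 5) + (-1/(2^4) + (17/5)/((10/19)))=1452339/88400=16.43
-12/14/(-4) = 3/14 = 0.21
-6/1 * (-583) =3498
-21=-21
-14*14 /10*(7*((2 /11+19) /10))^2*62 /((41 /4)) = -13254970204 /620125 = -21374.67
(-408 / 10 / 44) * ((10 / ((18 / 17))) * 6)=-578 / 11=-52.55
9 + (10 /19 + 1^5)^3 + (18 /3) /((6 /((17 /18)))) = 1666763 /123462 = 13.50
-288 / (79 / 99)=-28512 / 79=-360.91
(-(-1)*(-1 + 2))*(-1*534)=-534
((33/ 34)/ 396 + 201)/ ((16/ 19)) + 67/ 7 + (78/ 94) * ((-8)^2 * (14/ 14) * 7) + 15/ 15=1333743155/ 2147712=621.01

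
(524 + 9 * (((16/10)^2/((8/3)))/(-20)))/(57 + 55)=32723/7000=4.67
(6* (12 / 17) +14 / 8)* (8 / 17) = 2.82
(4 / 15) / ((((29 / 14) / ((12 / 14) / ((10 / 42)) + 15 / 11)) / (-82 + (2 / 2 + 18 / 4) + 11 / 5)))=-47.48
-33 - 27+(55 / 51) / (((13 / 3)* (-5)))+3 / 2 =-25879 / 442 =-58.55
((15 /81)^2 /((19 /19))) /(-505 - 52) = -25 /406053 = -0.00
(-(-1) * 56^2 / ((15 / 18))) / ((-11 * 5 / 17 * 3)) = -106624 / 275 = -387.72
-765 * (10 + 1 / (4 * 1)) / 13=-31365 / 52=-603.17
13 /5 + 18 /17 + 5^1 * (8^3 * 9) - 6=1958201 /85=23037.66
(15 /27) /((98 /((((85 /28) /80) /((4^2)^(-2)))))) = 170 /3087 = 0.06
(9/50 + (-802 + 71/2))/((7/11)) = -210738/175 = -1204.22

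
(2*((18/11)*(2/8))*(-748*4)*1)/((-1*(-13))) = -2448/13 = -188.31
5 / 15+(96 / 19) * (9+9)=5203 / 57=91.28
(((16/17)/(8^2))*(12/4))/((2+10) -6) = 1/136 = 0.01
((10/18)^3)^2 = 15625/531441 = 0.03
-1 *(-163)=163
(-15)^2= 225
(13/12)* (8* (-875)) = -22750/3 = -7583.33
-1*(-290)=290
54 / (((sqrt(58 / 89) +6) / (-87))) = -690.14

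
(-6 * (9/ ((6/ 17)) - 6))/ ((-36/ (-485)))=-6305/ 4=-1576.25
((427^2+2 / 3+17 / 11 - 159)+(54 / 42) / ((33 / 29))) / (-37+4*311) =150.93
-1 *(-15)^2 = -225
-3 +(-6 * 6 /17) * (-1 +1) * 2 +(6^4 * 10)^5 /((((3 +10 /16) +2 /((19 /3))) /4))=222294433155828940798203 /599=371109237321918098160.61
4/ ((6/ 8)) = 16/ 3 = 5.33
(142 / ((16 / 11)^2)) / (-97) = -8591 / 12416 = -0.69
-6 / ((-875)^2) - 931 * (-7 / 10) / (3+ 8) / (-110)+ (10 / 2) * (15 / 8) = 6548874817 / 741125000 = 8.84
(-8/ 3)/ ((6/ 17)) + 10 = 22/ 9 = 2.44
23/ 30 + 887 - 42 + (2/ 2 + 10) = 856.77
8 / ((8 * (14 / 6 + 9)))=3 / 34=0.09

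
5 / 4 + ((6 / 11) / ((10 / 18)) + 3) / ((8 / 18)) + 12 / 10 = 251 / 22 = 11.41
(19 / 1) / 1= 19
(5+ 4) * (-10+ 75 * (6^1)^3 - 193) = 143973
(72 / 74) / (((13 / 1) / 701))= 52.47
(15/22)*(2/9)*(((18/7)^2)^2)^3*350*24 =2313662762852352000/21750594173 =106372393.53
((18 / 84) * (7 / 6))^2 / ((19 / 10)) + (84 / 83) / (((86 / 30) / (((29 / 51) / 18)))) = 1218655 / 27666888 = 0.04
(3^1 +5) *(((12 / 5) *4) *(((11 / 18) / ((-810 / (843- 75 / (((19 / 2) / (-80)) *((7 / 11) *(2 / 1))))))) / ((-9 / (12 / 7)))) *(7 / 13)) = 1032064 / 129675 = 7.96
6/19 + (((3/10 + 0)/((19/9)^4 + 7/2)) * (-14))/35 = 45237396/145620275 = 0.31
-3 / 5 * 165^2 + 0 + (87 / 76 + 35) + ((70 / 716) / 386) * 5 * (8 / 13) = -556319607543 / 34132436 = -16298.85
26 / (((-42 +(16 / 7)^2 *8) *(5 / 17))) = -10829 / 25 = -433.16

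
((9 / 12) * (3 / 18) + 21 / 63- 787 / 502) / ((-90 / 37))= 247271 / 542160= 0.46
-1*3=-3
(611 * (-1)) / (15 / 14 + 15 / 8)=-34216 / 165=-207.37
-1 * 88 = -88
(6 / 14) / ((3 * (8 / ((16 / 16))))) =1 / 56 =0.02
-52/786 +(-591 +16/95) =-22061167/37335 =-590.90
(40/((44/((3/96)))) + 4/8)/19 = 93/3344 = 0.03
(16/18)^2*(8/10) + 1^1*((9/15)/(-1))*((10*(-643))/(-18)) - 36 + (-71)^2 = 1940476/405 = 4791.30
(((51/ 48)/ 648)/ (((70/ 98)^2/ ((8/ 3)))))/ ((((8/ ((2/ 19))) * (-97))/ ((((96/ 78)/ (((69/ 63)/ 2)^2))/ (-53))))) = 40817/ 453423476025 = 0.00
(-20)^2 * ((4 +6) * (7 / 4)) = 7000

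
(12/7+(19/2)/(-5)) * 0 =0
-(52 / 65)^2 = -16 / 25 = -0.64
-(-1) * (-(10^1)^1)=-10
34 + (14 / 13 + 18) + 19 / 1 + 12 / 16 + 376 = 23339 / 52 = 448.83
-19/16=-1.19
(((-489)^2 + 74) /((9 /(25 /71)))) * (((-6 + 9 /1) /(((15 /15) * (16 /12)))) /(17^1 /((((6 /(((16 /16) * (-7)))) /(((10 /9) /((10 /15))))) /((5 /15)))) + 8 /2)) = -161456625 /53818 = -3000.05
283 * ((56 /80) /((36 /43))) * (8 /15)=85183 /675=126.20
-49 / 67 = -0.73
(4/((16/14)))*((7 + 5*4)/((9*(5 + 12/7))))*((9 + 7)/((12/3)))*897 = 263718/47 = 5611.02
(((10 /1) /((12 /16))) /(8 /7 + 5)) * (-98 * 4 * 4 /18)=-189.08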